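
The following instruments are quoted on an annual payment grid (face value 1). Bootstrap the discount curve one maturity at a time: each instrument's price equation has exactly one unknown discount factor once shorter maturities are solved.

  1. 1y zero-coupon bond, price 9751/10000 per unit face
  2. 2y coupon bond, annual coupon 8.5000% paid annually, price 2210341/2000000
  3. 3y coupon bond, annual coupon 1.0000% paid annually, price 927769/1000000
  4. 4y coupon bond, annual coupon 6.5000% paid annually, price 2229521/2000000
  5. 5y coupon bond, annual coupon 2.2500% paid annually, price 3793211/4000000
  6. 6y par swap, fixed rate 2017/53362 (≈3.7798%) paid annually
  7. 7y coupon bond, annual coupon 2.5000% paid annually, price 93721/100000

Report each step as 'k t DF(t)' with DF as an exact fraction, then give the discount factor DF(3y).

step 1 [1y] zero: DF = P = 9751/10000 ≈ 0.975100
step 2 [2y] bond c/1=17/200: DF=(2210341/2000000 − 17/200·(0.975100))/(1+17/200) = 4711/5000 ≈ 0.942200
step 3 [3y] bond c/1=1/100: DF=(927769/1000000 − 1/100·(0.975100+0.942200))/(1+1/100) = 2249/2500 ≈ 0.899600
step 4 [4y] bond c/1=13/200: DF=(2229521/2000000 − 13/200·(0.975100+0.942200+0.899600))/(1+13/200) = 2187/2500 ≈ 0.874800
step 5 [5y] bond c/1=9/400: DF=(3793211/4000000 − 9/400·(0.975100+0.942200+0.899600+0.874800))/(1+9/400) = 4231/5000 ≈ 0.846200
step 6 [6y] swap r/1=2017/53362: DF=(1 − 2017/53362·(0.975100+0.942200+0.899600+0.874800+0.846200))/(1+2017/53362) = 7983/10000 ≈ 0.798300
step 7 [7y] bond c/1=1/40: DF=(93721/100000 − 1/40·(0.975100+0.942200+0.899600+0.874800+0.846200+0.798300))/(1+1/40) = 3921/5000 ≈ 0.784200

1 1 9751/10000
2 2 4711/5000
3 3 2249/2500
4 4 2187/2500
5 5 4231/5000
6 6 7983/10000
7 7 3921/5000
DF(3y) = 2249/2500 ≈ 0.899600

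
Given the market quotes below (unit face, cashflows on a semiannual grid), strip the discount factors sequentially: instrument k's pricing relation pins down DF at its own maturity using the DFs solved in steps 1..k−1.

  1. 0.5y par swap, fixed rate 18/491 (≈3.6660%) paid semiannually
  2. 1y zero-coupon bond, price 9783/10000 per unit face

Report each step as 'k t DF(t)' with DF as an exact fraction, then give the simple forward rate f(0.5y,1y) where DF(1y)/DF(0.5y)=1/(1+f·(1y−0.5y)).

step 1 [0.5y] swap r/2=9/491: DF=(1 − 9/491·(0))/(1+9/491) = 491/500 ≈ 0.982000
step 2 [1y] zero: DF = P = 9783/10000 ≈ 0.978300

1 1/2 491/500
2 1 9783/10000
f(0.5y,1y) = ((491/500)/(9783/10000) − 1)/(1/2) = 74/9783 ≈ 0.7564%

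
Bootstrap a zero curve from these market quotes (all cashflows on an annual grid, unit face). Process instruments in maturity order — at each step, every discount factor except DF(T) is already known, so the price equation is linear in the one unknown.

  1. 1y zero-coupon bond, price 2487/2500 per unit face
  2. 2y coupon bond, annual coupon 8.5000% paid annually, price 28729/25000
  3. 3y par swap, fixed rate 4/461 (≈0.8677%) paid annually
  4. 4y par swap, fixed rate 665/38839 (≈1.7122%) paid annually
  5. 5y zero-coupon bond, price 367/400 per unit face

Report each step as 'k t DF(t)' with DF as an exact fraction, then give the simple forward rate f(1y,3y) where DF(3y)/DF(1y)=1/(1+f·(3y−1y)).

step 1 [1y] zero: DF = P = 2487/2500 ≈ 0.994800
step 2 [2y] bond c/1=17/200: DF=(28729/25000 − 17/200·(0.994800))/(1+17/200) = 2453/2500 ≈ 0.981200
step 3 [3y] swap r/1=4/461: DF=(1 − 4/461·(0.994800+0.981200))/(1+4/461) = 609/625 ≈ 0.974400
step 4 [4y] swap r/1=665/38839: DF=(1 − 665/38839·(0.994800+0.981200+0.974400))/(1+665/38839) = 1867/2000 ≈ 0.933500
step 5 [5y] zero: DF = P = 367/400 ≈ 0.917500

1 1 2487/2500
2 2 2453/2500
3 3 609/625
4 4 1867/2000
5 5 367/400
f(1y,3y) = ((2487/2500)/(609/625) − 1)/(2) = 17/1624 ≈ 1.0468%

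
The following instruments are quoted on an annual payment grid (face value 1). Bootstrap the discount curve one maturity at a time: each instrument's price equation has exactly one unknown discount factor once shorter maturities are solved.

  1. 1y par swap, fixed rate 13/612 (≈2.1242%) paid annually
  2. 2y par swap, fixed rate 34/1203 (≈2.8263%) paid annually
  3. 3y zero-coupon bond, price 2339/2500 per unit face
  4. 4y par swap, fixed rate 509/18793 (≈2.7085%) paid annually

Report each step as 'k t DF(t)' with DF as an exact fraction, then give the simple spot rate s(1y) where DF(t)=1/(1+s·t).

1 1 612/625
2 2 591/625
3 3 2339/2500
4 4 4491/5000
s(1y) = (1/(612/625) − 1)/(1) = 13/612 ≈ 2.1242%

step 1 [1y] swap r/1=13/612: DF=(1 − 13/612·(0))/(1+13/612) = 612/625 ≈ 0.979200
step 2 [2y] swap r/1=34/1203: DF=(1 − 34/1203·(0.979200))/(1+34/1203) = 591/625 ≈ 0.945600
step 3 [3y] zero: DF = P = 2339/2500 ≈ 0.935600
step 4 [4y] swap r/1=509/18793: DF=(1 − 509/18793·(0.979200+0.945600+0.935600))/(1+509/18793) = 4491/5000 ≈ 0.898200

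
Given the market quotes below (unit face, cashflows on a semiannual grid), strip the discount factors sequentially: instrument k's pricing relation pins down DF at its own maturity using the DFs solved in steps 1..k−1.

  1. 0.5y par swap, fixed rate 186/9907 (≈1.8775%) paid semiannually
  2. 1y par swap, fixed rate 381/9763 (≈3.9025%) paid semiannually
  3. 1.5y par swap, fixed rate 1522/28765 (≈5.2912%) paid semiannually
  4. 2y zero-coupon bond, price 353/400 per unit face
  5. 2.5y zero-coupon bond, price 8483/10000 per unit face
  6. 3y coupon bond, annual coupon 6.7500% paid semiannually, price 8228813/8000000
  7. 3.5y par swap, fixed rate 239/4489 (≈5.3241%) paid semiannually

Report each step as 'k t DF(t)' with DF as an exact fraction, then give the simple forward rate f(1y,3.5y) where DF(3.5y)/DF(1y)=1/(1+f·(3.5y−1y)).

step 1 [0.5y] swap r/2=93/9907: DF=(1 − 93/9907·(0))/(1+93/9907) = 9907/10000 ≈ 0.990700
step 2 [1y] swap r/2=381/19526: DF=(1 − 381/19526·(0.990700))/(1+381/19526) = 9619/10000 ≈ 0.961900
step 3 [1.5y] swap r/2=761/28765: DF=(1 − 761/28765·(0.990700+0.961900))/(1+761/28765) = 9239/10000 ≈ 0.923900
step 4 [2y] zero: DF = P = 353/400 ≈ 0.882500
step 5 [2.5y] zero: DF = P = 8483/10000 ≈ 0.848300
step 6 [3y] bond c/2=27/800: DF=(8228813/8000000 − 27/800·(0.990700+0.961900+0.923900+0.882500+0.848300))/(1+27/800) = 4223/5000 ≈ 0.844600
step 7 [3.5y] swap r/2=239/8978: DF=(1 − 239/8978·(0.990700+0.961900+0.923900+0.882500+0.848300+0.844600))/(1+239/8978) = 8327/10000 ≈ 0.832700

1 1/2 9907/10000
2 1 9619/10000
3 3/2 9239/10000
4 2 353/400
5 5/2 8483/10000
6 3 4223/5000
7 7/2 8327/10000
f(1y,3.5y) = ((9619/10000)/(8327/10000) − 1)/(5/2) = 2584/41635 ≈ 6.2063%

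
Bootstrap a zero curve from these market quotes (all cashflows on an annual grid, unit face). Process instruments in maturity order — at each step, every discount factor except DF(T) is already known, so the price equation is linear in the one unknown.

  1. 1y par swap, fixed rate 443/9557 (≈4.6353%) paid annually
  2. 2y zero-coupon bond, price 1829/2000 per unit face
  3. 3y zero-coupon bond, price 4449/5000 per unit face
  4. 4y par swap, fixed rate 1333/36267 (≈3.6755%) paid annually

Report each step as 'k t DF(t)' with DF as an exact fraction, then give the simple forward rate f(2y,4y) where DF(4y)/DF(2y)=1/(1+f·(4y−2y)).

1 1 9557/10000
2 2 1829/2000
3 3 4449/5000
4 4 8667/10000
f(2y,4y) = ((1829/2000)/(8667/10000) − 1)/(2) = 239/8667 ≈ 2.7576%

step 1 [1y] swap r/1=443/9557: DF=(1 − 443/9557·(0))/(1+443/9557) = 9557/10000 ≈ 0.955700
step 2 [2y] zero: DF = P = 1829/2000 ≈ 0.914500
step 3 [3y] zero: DF = P = 4449/5000 ≈ 0.889800
step 4 [4y] swap r/1=1333/36267: DF=(1 − 1333/36267·(0.955700+0.914500+0.889800))/(1+1333/36267) = 8667/10000 ≈ 0.866700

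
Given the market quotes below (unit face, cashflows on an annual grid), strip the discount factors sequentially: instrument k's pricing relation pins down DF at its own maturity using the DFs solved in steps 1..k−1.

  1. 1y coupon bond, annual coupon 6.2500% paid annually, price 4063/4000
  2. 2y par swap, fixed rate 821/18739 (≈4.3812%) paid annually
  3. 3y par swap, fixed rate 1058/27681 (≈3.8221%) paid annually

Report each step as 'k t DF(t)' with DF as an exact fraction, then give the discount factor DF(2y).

1 1 239/250
2 2 9179/10000
3 3 4471/5000
DF(2y) = 9179/10000 ≈ 0.917900

step 1 [1y] bond c/1=1/16: DF=(4063/4000 − 1/16·(0))/(1+1/16) = 239/250 ≈ 0.956000
step 2 [2y] swap r/1=821/18739: DF=(1 − 821/18739·(0.956000))/(1+821/18739) = 9179/10000 ≈ 0.917900
step 3 [3y] swap r/1=1058/27681: DF=(1 − 1058/27681·(0.956000+0.917900))/(1+1058/27681) = 4471/5000 ≈ 0.894200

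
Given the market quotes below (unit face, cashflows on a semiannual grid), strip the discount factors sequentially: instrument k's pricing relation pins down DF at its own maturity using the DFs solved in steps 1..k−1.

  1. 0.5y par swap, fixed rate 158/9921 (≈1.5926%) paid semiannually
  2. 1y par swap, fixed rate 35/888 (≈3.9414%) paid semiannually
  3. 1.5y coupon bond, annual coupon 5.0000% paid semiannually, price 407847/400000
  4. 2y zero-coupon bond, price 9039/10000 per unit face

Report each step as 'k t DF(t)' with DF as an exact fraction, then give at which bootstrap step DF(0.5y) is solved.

1 1/2 9921/10000
2 1 1923/2000
3 3/2 9471/10000
4 2 9039/10000
DF(0.5y) is solved at step 1

step 1 [0.5y] swap r/2=79/9921: DF=(1 − 79/9921·(0))/(1+79/9921) = 9921/10000 ≈ 0.992100
step 2 [1y] swap r/2=35/1776: DF=(1 − 35/1776·(0.992100))/(1+35/1776) = 1923/2000 ≈ 0.961500
step 3 [1.5y] bond c/2=1/40: DF=(407847/400000 − 1/40·(0.992100+0.961500))/(1+1/40) = 9471/10000 ≈ 0.947100
step 4 [2y] zero: DF = P = 9039/10000 ≈ 0.903900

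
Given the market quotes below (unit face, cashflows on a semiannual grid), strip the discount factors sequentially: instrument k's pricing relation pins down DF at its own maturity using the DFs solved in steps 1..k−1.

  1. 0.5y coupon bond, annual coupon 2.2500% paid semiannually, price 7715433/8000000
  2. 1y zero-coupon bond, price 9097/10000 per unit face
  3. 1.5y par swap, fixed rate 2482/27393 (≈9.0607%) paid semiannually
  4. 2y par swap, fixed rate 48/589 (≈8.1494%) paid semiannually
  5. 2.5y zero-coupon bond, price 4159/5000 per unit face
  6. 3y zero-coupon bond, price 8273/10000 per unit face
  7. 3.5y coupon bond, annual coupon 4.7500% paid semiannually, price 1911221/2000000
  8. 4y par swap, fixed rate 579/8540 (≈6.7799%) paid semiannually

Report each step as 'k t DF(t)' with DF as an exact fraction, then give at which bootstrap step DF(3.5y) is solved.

1 1/2 9537/10000
2 1 9097/10000
3 3/2 8759/10000
4 2 1067/1250
5 5/2 4159/5000
6 3 8273/10000
7 7/2 2029/2500
8 4 1921/2500
DF(3.5y) is solved at step 7

step 1 [0.5y] bond c/2=9/800: DF=(7715433/8000000 − 9/800·(0))/(1+9/800) = 9537/10000 ≈ 0.953700
step 2 [1y] zero: DF = P = 9097/10000 ≈ 0.909700
step 3 [1.5y] swap r/2=1241/27393: DF=(1 − 1241/27393·(0.953700+0.909700))/(1+1241/27393) = 8759/10000 ≈ 0.875900
step 4 [2y] swap r/2=24/589: DF=(1 − 24/589·(0.953700+0.909700+0.875900))/(1+24/589) = 1067/1250 ≈ 0.853600
step 5 [2.5y] zero: DF = P = 4159/5000 ≈ 0.831800
step 6 [3y] zero: DF = P = 8273/10000 ≈ 0.827300
step 7 [3.5y] bond c/2=19/800: DF=(1911221/2000000 − 19/800·(0.953700+0.909700+0.875900+0.853600+0.831800+0.827300))/(1+19/800) = 2029/2500 ≈ 0.811600
step 8 [4y] swap r/2=579/17080: DF=(1 − 579/17080·(0.953700+0.909700+0.875900+0.853600+0.831800+0.827300+0.811600))/(1+579/17080) = 1921/2500 ≈ 0.768400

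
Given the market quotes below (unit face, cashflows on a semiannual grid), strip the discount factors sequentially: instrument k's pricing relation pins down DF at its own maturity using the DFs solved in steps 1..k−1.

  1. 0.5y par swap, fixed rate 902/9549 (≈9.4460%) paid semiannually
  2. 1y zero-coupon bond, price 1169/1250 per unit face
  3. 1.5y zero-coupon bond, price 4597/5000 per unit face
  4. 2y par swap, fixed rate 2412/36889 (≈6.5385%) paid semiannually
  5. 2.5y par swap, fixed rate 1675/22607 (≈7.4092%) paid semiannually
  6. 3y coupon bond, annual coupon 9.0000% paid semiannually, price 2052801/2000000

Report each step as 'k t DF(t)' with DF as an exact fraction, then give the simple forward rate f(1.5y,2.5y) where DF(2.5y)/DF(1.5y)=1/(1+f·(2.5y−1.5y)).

step 1 [0.5y] swap r/2=451/9549: DF=(1 − 451/9549·(0))/(1+451/9549) = 9549/10000 ≈ 0.954900
step 2 [1y] zero: DF = P = 1169/1250 ≈ 0.935200
step 3 [1.5y] zero: DF = P = 4597/5000 ≈ 0.919400
step 4 [2y] swap r/2=1206/36889: DF=(1 − 1206/36889·(0.954900+0.935200+0.919400))/(1+1206/36889) = 4397/5000 ≈ 0.879400
step 5 [2.5y] swap r/2=1675/45214: DF=(1 − 1675/45214·(0.954900+0.935200+0.919400+0.879400))/(1+1675/45214) = 333/400 ≈ 0.832500
step 6 [3y] bond c/2=9/200: DF=(2052801/2000000 − 9/200·(0.954900+0.935200+0.919400+0.879400+0.832500))/(1+9/200) = 63/80 ≈ 0.787500

1 1/2 9549/10000
2 1 1169/1250
3 3/2 4597/5000
4 2 4397/5000
5 5/2 333/400
6 3 63/80
f(1.5y,2.5y) = ((4597/5000)/(333/400) − 1)/(1) = 869/8325 ≈ 10.4384%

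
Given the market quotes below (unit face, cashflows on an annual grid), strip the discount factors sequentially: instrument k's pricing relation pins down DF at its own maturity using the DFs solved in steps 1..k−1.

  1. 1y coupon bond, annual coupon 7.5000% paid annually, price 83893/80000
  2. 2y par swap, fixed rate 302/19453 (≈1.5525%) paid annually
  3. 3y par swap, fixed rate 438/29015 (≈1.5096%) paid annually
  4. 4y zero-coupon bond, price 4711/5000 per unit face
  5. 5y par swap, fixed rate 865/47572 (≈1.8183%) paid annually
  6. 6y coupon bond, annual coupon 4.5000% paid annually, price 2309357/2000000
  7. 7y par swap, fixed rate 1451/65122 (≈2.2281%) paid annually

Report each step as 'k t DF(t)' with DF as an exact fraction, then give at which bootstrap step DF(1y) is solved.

1 1 1951/2000
2 2 4849/5000
3 3 4781/5000
4 4 4711/5000
5 5 1827/2000
6 6 9001/10000
7 7 8549/10000
DF(1y) is solved at step 1

step 1 [1y] bond c/1=3/40: DF=(83893/80000 − 3/40·(0))/(1+3/40) = 1951/2000 ≈ 0.975500
step 2 [2y] swap r/1=302/19453: DF=(1 − 302/19453·(0.975500))/(1+302/19453) = 4849/5000 ≈ 0.969800
step 3 [3y] swap r/1=438/29015: DF=(1 − 438/29015·(0.975500+0.969800))/(1+438/29015) = 4781/5000 ≈ 0.956200
step 4 [4y] zero: DF = P = 4711/5000 ≈ 0.942200
step 5 [5y] swap r/1=865/47572: DF=(1 − 865/47572·(0.975500+0.969800+0.956200+0.942200))/(1+865/47572) = 1827/2000 ≈ 0.913500
step 6 [6y] bond c/1=9/200: DF=(2309357/2000000 − 9/200·(0.975500+0.969800+0.956200+0.942200+0.913500))/(1+9/200) = 9001/10000 ≈ 0.900100
step 7 [7y] swap r/1=1451/65122: DF=(1 − 1451/65122·(0.975500+0.969800+0.956200+0.942200+0.913500+0.900100))/(1+1451/65122) = 8549/10000 ≈ 0.854900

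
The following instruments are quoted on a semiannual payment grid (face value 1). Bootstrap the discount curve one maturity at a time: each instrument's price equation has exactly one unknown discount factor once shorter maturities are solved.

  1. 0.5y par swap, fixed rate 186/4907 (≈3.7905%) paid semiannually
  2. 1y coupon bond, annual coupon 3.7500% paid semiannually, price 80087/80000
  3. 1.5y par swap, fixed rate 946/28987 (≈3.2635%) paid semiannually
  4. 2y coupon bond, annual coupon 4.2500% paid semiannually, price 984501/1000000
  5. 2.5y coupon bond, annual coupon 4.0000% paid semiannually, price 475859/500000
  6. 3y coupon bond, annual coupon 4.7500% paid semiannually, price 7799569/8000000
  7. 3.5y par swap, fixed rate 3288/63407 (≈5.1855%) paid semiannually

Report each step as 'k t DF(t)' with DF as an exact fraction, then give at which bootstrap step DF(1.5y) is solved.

step 1 [0.5y] swap r/2=93/4907: DF=(1 − 93/4907·(0))/(1+93/4907) = 4907/5000 ≈ 0.981400
step 2 [1y] bond c/2=3/160: DF=(80087/80000 − 3/160·(0.981400))/(1+3/160) = 4823/5000 ≈ 0.964600
step 3 [1.5y] swap r/2=473/28987: DF=(1 − 473/28987·(0.981400+0.964600))/(1+473/28987) = 9527/10000 ≈ 0.952700
step 4 [2y] bond c/2=17/800: DF=(984501/1000000 − 17/800·(0.981400+0.964600+0.952700))/(1+17/800) = 9037/10000 ≈ 0.903700
step 5 [2.5y] bond c/2=1/50: DF=(475859/500000 − 1/50·(0.981400+0.964600+0.952700+0.903700))/(1+1/50) = 1717/2000 ≈ 0.858500
step 6 [3y] bond c/2=19/800: DF=(7799569/8000000 − 19/800·(0.981400+0.964600+0.952700+0.903700+0.858500))/(1+19/800) = 4221/5000 ≈ 0.844200
step 7 [3.5y] swap r/2=1644/63407: DF=(1 − 1644/63407·(0.981400+0.964600+0.952700+0.903700+0.858500+0.844200))/(1+1644/63407) = 2089/2500 ≈ 0.835600

1 1/2 4907/5000
2 1 4823/5000
3 3/2 9527/10000
4 2 9037/10000
5 5/2 1717/2000
6 3 4221/5000
7 7/2 2089/2500
DF(1.5y) is solved at step 3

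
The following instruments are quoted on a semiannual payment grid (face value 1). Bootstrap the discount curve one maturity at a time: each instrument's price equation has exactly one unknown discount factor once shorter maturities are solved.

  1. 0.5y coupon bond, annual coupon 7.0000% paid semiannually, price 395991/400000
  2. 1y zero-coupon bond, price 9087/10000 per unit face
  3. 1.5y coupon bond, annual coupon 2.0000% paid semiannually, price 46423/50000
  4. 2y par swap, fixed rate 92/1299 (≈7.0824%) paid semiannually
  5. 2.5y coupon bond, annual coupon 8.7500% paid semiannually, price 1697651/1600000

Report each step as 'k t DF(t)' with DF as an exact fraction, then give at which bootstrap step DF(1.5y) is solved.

step 1 [0.5y] bond c/2=7/200: DF=(395991/400000 − 7/200·(0))/(1+7/200) = 1913/2000 ≈ 0.956500
step 2 [1y] zero: DF = P = 9087/10000 ≈ 0.908700
step 3 [1.5y] bond c/2=1/100: DF=(46423/50000 − 1/100·(0.956500+0.908700))/(1+1/100) = 563/625 ≈ 0.900800
step 4 [2y] swap r/2=46/1299: DF=(1 − 46/1299·(0.956500+0.908700+0.900800))/(1+46/1299) = 1089/1250 ≈ 0.871200
step 5 [2.5y] bond c/2=7/160: DF=(1697651/1600000 − 7/160·(0.956500+0.908700+0.900800+0.871200))/(1+7/160) = 8641/10000 ≈ 0.864100

1 1/2 1913/2000
2 1 9087/10000
3 3/2 563/625
4 2 1089/1250
5 5/2 8641/10000
DF(1.5y) is solved at step 3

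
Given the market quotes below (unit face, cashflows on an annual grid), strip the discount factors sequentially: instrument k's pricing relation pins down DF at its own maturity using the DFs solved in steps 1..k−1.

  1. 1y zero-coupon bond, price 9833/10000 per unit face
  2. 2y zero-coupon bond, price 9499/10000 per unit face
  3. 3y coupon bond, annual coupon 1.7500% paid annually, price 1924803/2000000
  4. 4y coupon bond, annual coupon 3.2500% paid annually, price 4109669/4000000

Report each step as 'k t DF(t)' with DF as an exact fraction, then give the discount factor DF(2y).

1 1 9833/10000
2 2 9499/10000
3 3 4563/5000
4 4 1811/2000
DF(2y) = 9499/10000 ≈ 0.949900

step 1 [1y] zero: DF = P = 9833/10000 ≈ 0.983300
step 2 [2y] zero: DF = P = 9499/10000 ≈ 0.949900
step 3 [3y] bond c/1=7/400: DF=(1924803/2000000 − 7/400·(0.983300+0.949900))/(1+7/400) = 4563/5000 ≈ 0.912600
step 4 [4y] bond c/1=13/400: DF=(4109669/4000000 − 13/400·(0.983300+0.949900+0.912600))/(1+13/400) = 1811/2000 ≈ 0.905500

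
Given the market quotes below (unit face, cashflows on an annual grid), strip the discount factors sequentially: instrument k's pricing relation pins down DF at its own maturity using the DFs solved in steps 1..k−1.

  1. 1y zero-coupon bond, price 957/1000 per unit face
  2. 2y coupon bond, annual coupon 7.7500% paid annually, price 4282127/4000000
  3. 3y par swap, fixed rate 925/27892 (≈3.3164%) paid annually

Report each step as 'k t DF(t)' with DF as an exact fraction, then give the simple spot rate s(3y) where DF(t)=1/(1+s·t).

1 1 957/1000
2 2 9247/10000
3 3 363/400
s(3y) = (1/(363/400) − 1)/(3) = 37/1089 ≈ 3.3976%

step 1 [1y] zero: DF = P = 957/1000 ≈ 0.957000
step 2 [2y] bond c/1=31/400: DF=(4282127/4000000 − 31/400·(0.957000))/(1+31/400) = 9247/10000 ≈ 0.924700
step 3 [3y] swap r/1=925/27892: DF=(1 − 925/27892·(0.957000+0.924700))/(1+925/27892) = 363/400 ≈ 0.907500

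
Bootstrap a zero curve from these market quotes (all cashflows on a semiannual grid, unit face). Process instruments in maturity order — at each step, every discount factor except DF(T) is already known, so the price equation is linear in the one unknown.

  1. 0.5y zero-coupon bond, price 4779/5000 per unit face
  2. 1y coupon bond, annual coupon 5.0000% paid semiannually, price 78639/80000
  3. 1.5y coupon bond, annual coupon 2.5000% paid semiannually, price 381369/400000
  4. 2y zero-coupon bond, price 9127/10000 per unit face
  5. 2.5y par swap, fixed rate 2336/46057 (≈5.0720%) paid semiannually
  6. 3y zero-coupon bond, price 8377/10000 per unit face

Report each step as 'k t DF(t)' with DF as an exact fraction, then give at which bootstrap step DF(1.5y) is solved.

step 1 [0.5y] zero: DF = P = 4779/5000 ≈ 0.955800
step 2 [1y] bond c/2=1/40: DF=(78639/80000 − 1/40·(0.955800))/(1+1/40) = 9357/10000 ≈ 0.935700
step 3 [1.5y] bond c/2=1/80: DF=(381369/400000 − 1/80·(0.955800+0.935700))/(1+1/80) = 9183/10000 ≈ 0.918300
step 4 [2y] zero: DF = P = 9127/10000 ≈ 0.912700
step 5 [2.5y] swap r/2=1168/46057: DF=(1 − 1168/46057·(0.955800+0.935700+0.918300+0.912700))/(1+1168/46057) = 552/625 ≈ 0.883200
step 6 [3y] zero: DF = P = 8377/10000 ≈ 0.837700

1 1/2 4779/5000
2 1 9357/10000
3 3/2 9183/10000
4 2 9127/10000
5 5/2 552/625
6 3 8377/10000
DF(1.5y) is solved at step 3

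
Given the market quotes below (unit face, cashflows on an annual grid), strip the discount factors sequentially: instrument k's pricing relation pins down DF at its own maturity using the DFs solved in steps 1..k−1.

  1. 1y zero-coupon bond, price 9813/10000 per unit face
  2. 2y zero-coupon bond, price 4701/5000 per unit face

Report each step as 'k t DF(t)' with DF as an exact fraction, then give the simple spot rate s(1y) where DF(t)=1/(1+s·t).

1 1 9813/10000
2 2 4701/5000
s(1y) = (1/(9813/10000) − 1)/(1) = 187/9813 ≈ 1.9056%

step 1 [1y] zero: DF = P = 9813/10000 ≈ 0.981300
step 2 [2y] zero: DF = P = 4701/5000 ≈ 0.940200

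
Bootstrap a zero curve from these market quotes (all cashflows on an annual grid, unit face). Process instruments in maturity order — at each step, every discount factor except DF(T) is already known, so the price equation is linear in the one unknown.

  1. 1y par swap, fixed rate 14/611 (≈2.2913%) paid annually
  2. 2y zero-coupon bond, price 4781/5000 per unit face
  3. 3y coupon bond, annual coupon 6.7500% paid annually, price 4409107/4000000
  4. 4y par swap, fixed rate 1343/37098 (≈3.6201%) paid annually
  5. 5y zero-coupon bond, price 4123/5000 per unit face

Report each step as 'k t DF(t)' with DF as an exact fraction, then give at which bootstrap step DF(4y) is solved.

step 1 [1y] swap r/1=14/611: DF=(1 − 14/611·(0))/(1+14/611) = 611/625 ≈ 0.977600
step 2 [2y] zero: DF = P = 4781/5000 ≈ 0.956200
step 3 [3y] bond c/1=27/400: DF=(4409107/4000000 − 27/400·(0.977600+0.956200))/(1+27/400) = 9103/10000 ≈ 0.910300
step 4 [4y] swap r/1=1343/37098: DF=(1 − 1343/37098·(0.977600+0.956200+0.910300))/(1+1343/37098) = 8657/10000 ≈ 0.865700
step 5 [5y] zero: DF = P = 4123/5000 ≈ 0.824600

1 1 611/625
2 2 4781/5000
3 3 9103/10000
4 4 8657/10000
5 5 4123/5000
DF(4y) is solved at step 4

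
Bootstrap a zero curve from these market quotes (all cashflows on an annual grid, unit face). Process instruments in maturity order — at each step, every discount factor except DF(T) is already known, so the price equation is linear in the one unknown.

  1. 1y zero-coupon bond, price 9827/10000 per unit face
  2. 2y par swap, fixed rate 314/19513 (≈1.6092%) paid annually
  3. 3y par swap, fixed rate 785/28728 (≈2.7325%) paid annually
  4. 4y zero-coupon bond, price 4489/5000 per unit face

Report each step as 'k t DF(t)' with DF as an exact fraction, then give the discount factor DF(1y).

step 1 [1y] zero: DF = P = 9827/10000 ≈ 0.982700
step 2 [2y] swap r/1=314/19513: DF=(1 − 314/19513·(0.982700))/(1+314/19513) = 4843/5000 ≈ 0.968600
step 3 [3y] swap r/1=785/28728: DF=(1 − 785/28728·(0.982700+0.968600))/(1+785/28728) = 1843/2000 ≈ 0.921500
step 4 [4y] zero: DF = P = 4489/5000 ≈ 0.897800

1 1 9827/10000
2 2 4843/5000
3 3 1843/2000
4 4 4489/5000
DF(1y) = 9827/10000 ≈ 0.982700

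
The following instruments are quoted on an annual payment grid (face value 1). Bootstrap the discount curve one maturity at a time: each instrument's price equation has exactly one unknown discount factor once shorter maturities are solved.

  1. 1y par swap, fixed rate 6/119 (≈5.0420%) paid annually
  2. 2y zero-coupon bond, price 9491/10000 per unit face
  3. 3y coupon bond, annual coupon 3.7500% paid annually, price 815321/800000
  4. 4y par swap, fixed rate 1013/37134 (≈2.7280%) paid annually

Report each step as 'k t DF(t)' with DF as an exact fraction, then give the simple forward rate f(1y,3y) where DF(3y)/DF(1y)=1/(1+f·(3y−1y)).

1 1 119/125
2 2 9491/10000
3 3 571/625
4 4 8987/10000
f(1y,3y) = ((119/125)/(571/625) − 1)/(2) = 12/571 ≈ 2.1016%

step 1 [1y] swap r/1=6/119: DF=(1 − 6/119·(0))/(1+6/119) = 119/125 ≈ 0.952000
step 2 [2y] zero: DF = P = 9491/10000 ≈ 0.949100
step 3 [3y] bond c/1=3/80: DF=(815321/800000 − 3/80·(0.952000+0.949100))/(1+3/80) = 571/625 ≈ 0.913600
step 4 [4y] swap r/1=1013/37134: DF=(1 − 1013/37134·(0.952000+0.949100+0.913600))/(1+1013/37134) = 8987/10000 ≈ 0.898700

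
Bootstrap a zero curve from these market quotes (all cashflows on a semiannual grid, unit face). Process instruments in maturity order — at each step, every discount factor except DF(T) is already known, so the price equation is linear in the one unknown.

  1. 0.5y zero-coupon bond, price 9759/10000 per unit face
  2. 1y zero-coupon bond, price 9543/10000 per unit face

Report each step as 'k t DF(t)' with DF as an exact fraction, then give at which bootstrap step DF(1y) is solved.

1 1/2 9759/10000
2 1 9543/10000
DF(1y) is solved at step 2

step 1 [0.5y] zero: DF = P = 9759/10000 ≈ 0.975900
step 2 [1y] zero: DF = P = 9543/10000 ≈ 0.954300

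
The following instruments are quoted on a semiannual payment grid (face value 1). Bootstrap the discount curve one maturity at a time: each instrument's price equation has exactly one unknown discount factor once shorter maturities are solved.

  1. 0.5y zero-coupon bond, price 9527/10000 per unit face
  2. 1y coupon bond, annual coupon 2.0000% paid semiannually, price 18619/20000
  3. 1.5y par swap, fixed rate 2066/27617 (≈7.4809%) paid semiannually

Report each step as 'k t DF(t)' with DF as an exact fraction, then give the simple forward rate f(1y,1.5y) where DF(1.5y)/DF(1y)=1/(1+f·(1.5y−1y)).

1 1/2 9527/10000
2 1 9123/10000
3 3/2 8967/10000
f(1y,1.5y) = ((9123/10000)/(8967/10000) − 1)/(1/2) = 104/2989 ≈ 3.4794%

step 1 [0.5y] zero: DF = P = 9527/10000 ≈ 0.952700
step 2 [1y] bond c/2=1/100: DF=(18619/20000 − 1/100·(0.952700))/(1+1/100) = 9123/10000 ≈ 0.912300
step 3 [1.5y] swap r/2=1033/27617: DF=(1 − 1033/27617·(0.952700+0.912300))/(1+1033/27617) = 8967/10000 ≈ 0.896700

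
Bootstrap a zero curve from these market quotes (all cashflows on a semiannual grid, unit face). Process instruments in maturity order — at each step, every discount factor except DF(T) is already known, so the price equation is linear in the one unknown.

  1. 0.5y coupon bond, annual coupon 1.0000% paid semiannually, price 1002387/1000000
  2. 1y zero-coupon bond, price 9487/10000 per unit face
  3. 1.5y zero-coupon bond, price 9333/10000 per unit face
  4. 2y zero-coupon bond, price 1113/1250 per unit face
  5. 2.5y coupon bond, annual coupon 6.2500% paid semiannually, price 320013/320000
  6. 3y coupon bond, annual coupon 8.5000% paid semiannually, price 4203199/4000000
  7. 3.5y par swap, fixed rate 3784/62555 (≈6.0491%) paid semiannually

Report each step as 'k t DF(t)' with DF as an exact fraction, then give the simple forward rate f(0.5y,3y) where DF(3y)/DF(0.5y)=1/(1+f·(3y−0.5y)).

step 1 [0.5y] bond c/2=1/200: DF=(1002387/1000000 − 1/200·(0))/(1+1/200) = 4987/5000 ≈ 0.997400
step 2 [1y] zero: DF = P = 9487/10000 ≈ 0.948700
step 3 [1.5y] zero: DF = P = 9333/10000 ≈ 0.933300
step 4 [2y] zero: DF = P = 1113/1250 ≈ 0.890400
step 5 [2.5y] bond c/2=1/32: DF=(320013/320000 − 1/32·(0.997400+0.948700+0.933300+0.890400))/(1+1/32) = 1711/2000 ≈ 0.855500
step 6 [3y] bond c/2=17/400: DF=(4203199/4000000 − 17/400·(0.997400+0.948700+0.933300+0.890400+0.855500))/(1+17/400) = 4097/5000 ≈ 0.819400
step 7 [3.5y] swap r/2=1892/62555: DF=(1 − 1892/62555·(0.997400+0.948700+0.933300+0.890400+0.855500+0.819400))/(1+1892/62555) = 2027/2500 ≈ 0.810800

1 1/2 4987/5000
2 1 9487/10000
3 3/2 9333/10000
4 2 1113/1250
5 5/2 1711/2000
6 3 4097/5000
7 7/2 2027/2500
f(0.5y,3y) = ((4987/5000)/(4097/5000) − 1)/(5/2) = 356/4097 ≈ 8.6893%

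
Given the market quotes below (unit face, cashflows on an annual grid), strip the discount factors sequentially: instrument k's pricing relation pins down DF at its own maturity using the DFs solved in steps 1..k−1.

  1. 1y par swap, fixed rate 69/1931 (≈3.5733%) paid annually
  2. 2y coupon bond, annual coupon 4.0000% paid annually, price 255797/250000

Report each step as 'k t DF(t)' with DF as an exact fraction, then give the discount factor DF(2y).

step 1 [1y] swap r/1=69/1931: DF=(1 − 69/1931·(0))/(1+69/1931) = 1931/2000 ≈ 0.965500
step 2 [2y] bond c/1=1/25: DF=(255797/250000 − 1/25·(0.965500))/(1+1/25) = 9467/10000 ≈ 0.946700

1 1 1931/2000
2 2 9467/10000
DF(2y) = 9467/10000 ≈ 0.946700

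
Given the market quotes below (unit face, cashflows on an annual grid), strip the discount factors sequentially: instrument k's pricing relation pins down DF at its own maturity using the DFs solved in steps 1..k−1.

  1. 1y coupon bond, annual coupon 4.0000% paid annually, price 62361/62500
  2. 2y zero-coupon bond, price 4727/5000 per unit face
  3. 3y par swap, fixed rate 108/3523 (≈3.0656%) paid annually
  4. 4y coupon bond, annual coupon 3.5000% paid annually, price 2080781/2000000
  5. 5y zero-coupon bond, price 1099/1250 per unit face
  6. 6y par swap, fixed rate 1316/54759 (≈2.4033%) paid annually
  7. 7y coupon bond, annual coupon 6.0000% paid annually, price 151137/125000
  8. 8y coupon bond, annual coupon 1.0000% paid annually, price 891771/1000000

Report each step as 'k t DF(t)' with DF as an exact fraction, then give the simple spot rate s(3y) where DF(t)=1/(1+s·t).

1 1 4797/5000
2 2 4727/5000
3 3 571/625
4 4 9099/10000
5 5 1099/1250
6 6 2171/2500
7 7 8307/10000
8 8 1641/2000
s(3y) = (1/(571/625) − 1)/(3) = 18/571 ≈ 3.1524%

step 1 [1y] bond c/1=1/25: DF=(62361/62500 − 1/25·(0))/(1+1/25) = 4797/5000 ≈ 0.959400
step 2 [2y] zero: DF = P = 4727/5000 ≈ 0.945400
step 3 [3y] swap r/1=108/3523: DF=(1 − 108/3523·(0.959400+0.945400))/(1+108/3523) = 571/625 ≈ 0.913600
step 4 [4y] bond c/1=7/200: DF=(2080781/2000000 − 7/200·(0.959400+0.945400+0.913600))/(1+7/200) = 9099/10000 ≈ 0.909900
step 5 [5y] zero: DF = P = 1099/1250 ≈ 0.879200
step 6 [6y] swap r/1=1316/54759: DF=(1 − 1316/54759·(0.959400+0.945400+0.913600+0.909900+0.879200))/(1+1316/54759) = 2171/2500 ≈ 0.868400
step 7 [7y] bond c/1=3/50: DF=(151137/125000 − 3/50·(0.959400+0.945400+0.913600+0.909900+0.879200+0.868400))/(1+3/50) = 8307/10000 ≈ 0.830700
step 8 [8y] bond c/1=1/100: DF=(891771/1000000 − 1/100·(0.959400+0.945400+0.913600+0.909900+0.879200+0.868400+0.830700))/(1+1/100) = 1641/2000 ≈ 0.820500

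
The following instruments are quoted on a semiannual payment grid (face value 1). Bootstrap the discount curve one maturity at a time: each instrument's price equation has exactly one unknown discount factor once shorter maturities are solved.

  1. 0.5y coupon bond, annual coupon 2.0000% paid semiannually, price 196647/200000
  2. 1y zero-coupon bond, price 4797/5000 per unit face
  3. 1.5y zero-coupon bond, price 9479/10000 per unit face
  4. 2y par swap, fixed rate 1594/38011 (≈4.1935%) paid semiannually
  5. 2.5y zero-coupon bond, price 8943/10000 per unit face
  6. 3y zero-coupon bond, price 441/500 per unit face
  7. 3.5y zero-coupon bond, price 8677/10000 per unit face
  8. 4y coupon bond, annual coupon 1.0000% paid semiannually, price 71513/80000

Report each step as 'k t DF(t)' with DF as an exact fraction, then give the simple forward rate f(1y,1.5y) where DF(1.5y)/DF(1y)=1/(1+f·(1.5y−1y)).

step 1 [0.5y] bond c/2=1/100: DF=(196647/200000 − 1/100·(0))/(1+1/100) = 1947/2000 ≈ 0.973500
step 2 [1y] zero: DF = P = 4797/5000 ≈ 0.959400
step 3 [1.5y] zero: DF = P = 9479/10000 ≈ 0.947900
step 4 [2y] swap r/2=797/38011: DF=(1 − 797/38011·(0.973500+0.959400+0.947900))/(1+797/38011) = 9203/10000 ≈ 0.920300
step 5 [2.5y] zero: DF = P = 8943/10000 ≈ 0.894300
step 6 [3y] zero: DF = P = 441/500 ≈ 0.882000
step 7 [3.5y] zero: DF = P = 8677/10000 ≈ 0.867700
step 8 [4y] bond c/2=1/200: DF=(71513/80000 − 1/200·(0.973500+0.959400+0.947900+0.920300+0.894300+0.882000+0.867700))/(1+1/200) = 4287/5000 ≈ 0.857400

1 1/2 1947/2000
2 1 4797/5000
3 3/2 9479/10000
4 2 9203/10000
5 5/2 8943/10000
6 3 441/500
7 7/2 8677/10000
8 4 4287/5000
f(1y,1.5y) = ((4797/5000)/(9479/10000) − 1)/(1/2) = 230/9479 ≈ 2.4264%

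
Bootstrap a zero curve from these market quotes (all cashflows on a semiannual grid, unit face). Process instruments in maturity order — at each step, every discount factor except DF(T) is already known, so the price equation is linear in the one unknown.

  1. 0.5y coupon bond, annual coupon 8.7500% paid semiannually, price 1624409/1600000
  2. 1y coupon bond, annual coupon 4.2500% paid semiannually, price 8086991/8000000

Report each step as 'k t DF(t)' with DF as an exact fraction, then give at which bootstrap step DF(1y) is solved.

1 1/2 9727/10000
2 1 606/625
DF(1y) is solved at step 2

step 1 [0.5y] bond c/2=7/160: DF=(1624409/1600000 − 7/160·(0))/(1+7/160) = 9727/10000 ≈ 0.972700
step 2 [1y] bond c/2=17/800: DF=(8086991/8000000 − 17/800·(0.972700))/(1+17/800) = 606/625 ≈ 0.969600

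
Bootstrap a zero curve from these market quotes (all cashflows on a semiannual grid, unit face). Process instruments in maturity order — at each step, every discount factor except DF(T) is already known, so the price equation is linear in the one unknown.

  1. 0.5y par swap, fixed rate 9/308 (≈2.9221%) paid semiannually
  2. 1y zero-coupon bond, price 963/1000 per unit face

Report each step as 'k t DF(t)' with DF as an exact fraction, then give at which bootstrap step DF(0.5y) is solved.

1 1/2 616/625
2 1 963/1000
DF(0.5y) is solved at step 1

step 1 [0.5y] swap r/2=9/616: DF=(1 − 9/616·(0))/(1+9/616) = 616/625 ≈ 0.985600
step 2 [1y] zero: DF = P = 963/1000 ≈ 0.963000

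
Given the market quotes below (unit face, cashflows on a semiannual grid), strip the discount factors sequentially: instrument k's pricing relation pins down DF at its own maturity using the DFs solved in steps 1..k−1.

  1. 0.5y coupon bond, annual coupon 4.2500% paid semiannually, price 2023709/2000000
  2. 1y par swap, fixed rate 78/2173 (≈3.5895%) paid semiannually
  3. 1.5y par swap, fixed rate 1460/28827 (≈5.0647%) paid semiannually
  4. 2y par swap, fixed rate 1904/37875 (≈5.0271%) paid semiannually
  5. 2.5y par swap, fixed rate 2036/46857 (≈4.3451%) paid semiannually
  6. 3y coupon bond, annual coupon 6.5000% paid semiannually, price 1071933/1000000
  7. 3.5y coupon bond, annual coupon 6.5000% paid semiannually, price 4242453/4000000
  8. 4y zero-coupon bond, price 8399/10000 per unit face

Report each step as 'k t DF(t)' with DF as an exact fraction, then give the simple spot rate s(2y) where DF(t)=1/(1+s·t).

1 1/2 2477/2500
2 1 9649/10000
3 3/2 927/1000
4 2 1131/1250
5 5/2 4491/5000
6 3 8907/10000
7 7/2 8517/10000
8 4 8399/10000
s(2y) = (1/(1131/1250) − 1)/(2) = 119/2262 ≈ 5.2608%

step 1 [0.5y] bond c/2=17/800: DF=(2023709/2000000 − 17/800·(0))/(1+17/800) = 2477/2500 ≈ 0.990800
step 2 [1y] swap r/2=39/2173: DF=(1 − 39/2173·(0.990800))/(1+39/2173) = 9649/10000 ≈ 0.964900
step 3 [1.5y] swap r/2=730/28827: DF=(1 − 730/28827·(0.990800+0.964900))/(1+730/28827) = 927/1000 ≈ 0.927000
step 4 [2y] swap r/2=952/37875: DF=(1 − 952/37875·(0.990800+0.964900+0.927000))/(1+952/37875) = 1131/1250 ≈ 0.904800
step 5 [2.5y] swap r/2=1018/46857: DF=(1 − 1018/46857·(0.990800+0.964900+0.927000+0.904800))/(1+1018/46857) = 4491/5000 ≈ 0.898200
step 6 [3y] bond c/2=13/400: DF=(1071933/1000000 − 13/400·(0.990800+0.964900+0.927000+0.904800+0.898200))/(1+13/400) = 8907/10000 ≈ 0.890700
step 7 [3.5y] bond c/2=13/400: DF=(4242453/4000000 − 13/400·(0.990800+0.964900+0.927000+0.904800+0.898200+0.890700))/(1+13/400) = 8517/10000 ≈ 0.851700
step 8 [4y] zero: DF = P = 8399/10000 ≈ 0.839900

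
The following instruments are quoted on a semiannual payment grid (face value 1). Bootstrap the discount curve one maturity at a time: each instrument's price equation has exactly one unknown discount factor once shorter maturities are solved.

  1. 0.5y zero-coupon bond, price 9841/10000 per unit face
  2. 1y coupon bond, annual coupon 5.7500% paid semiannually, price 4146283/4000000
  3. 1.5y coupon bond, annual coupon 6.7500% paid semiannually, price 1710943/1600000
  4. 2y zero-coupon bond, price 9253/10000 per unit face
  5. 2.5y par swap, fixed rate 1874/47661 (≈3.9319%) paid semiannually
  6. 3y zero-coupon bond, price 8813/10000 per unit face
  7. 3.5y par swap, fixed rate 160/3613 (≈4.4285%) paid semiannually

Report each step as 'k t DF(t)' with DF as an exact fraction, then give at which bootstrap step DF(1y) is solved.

step 1 [0.5y] zero: DF = P = 9841/10000 ≈ 0.984100
step 2 [1y] bond c/2=23/800: DF=(4146283/4000000 − 23/800·(0.984100))/(1+23/800) = 9801/10000 ≈ 0.980100
step 3 [1.5y] bond c/2=27/800: DF=(1710943/1600000 − 27/800·(0.984100+0.980100))/(1+27/800) = 9703/10000 ≈ 0.970300
step 4 [2y] zero: DF = P = 9253/10000 ≈ 0.925300
step 5 [2.5y] swap r/2=937/47661: DF=(1 − 937/47661·(0.984100+0.980100+0.970300+0.925300))/(1+937/47661) = 9063/10000 ≈ 0.906300
step 6 [3y] zero: DF = P = 8813/10000 ≈ 0.881300
step 7 [3.5y] swap r/2=80/3613: DF=(1 − 80/3613·(0.984100+0.980100+0.970300+0.925300+0.906300+0.881300))/(1+80/3613) = 107/125 ≈ 0.856000

1 1/2 9841/10000
2 1 9801/10000
3 3/2 9703/10000
4 2 9253/10000
5 5/2 9063/10000
6 3 8813/10000
7 7/2 107/125
DF(1y) is solved at step 2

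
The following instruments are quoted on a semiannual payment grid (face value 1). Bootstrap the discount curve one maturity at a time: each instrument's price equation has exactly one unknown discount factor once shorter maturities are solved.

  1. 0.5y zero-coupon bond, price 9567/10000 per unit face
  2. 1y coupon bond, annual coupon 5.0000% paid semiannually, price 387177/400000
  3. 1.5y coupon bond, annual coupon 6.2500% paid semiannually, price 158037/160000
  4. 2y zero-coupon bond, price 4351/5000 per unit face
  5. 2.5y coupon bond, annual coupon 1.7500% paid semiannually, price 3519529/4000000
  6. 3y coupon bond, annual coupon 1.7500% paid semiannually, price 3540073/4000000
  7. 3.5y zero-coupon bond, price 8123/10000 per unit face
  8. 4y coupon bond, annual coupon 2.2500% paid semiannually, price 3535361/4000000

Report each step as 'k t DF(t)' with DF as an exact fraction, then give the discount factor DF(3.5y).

step 1 [0.5y] zero: DF = P = 9567/10000 ≈ 0.956700
step 2 [1y] bond c/2=1/40: DF=(387177/400000 − 1/40·(0.956700))/(1+1/40) = 921/1000 ≈ 0.921000
step 3 [1.5y] bond c/2=1/32: DF=(158037/160000 − 1/32·(0.956700+0.921000))/(1+1/32) = 9009/10000 ≈ 0.900900
step 4 [2y] zero: DF = P = 4351/5000 ≈ 0.870200
step 5 [2.5y] bond c/2=7/800: DF=(3519529/4000000 − 7/800·(0.956700+0.921000+0.900900+0.870200))/(1+7/800) = 4203/5000 ≈ 0.840600
step 6 [3y] bond c/2=7/800: DF=(3540073/4000000 − 7/800·(0.956700+0.921000+0.900900+0.870200+0.840600))/(1+7/800) = 524/625 ≈ 0.838400
step 7 [3.5y] zero: DF = P = 8123/10000 ≈ 0.812300
step 8 [4y] bond c/2=9/800: DF=(3535361/4000000 − 9/800·(0.956700+0.921000+0.900900+0.870200+0.840600+0.838400+0.812300))/(1+9/800) = 8057/10000 ≈ 0.805700

1 1/2 9567/10000
2 1 921/1000
3 3/2 9009/10000
4 2 4351/5000
5 5/2 4203/5000
6 3 524/625
7 7/2 8123/10000
8 4 8057/10000
DF(3.5y) = 8123/10000 ≈ 0.812300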